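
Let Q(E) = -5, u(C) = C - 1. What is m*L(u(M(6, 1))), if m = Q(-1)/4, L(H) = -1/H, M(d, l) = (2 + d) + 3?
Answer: ⅛ ≈ 0.12500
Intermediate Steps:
M(d, l) = 5 + d
u(C) = -1 + C
m = -5/4 ≈ -1.2500
m*L(u(M(6, 1))) = -(-5)/(4*(-1 + (5 + 6))) = -(-5)/(4*(-1 + 11)) = -(-5)/(4*10) = -5/4*(-⅒) = ⅛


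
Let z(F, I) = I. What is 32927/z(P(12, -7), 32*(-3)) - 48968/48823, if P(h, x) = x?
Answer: -1612295849/4687008 ≈ -343.99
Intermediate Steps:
32927/z(P(12, -7), 32*(-3)) - 48968/48823 = 32927/((32*(-3))) - 48968/48823 = 32927/(-96) - 48968*1/48823 = 32927*(-1/96) - 48968/48823 = -32927/96 - 48968/48823 = -1612295849/4687008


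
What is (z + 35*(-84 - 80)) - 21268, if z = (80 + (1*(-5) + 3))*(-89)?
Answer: -33950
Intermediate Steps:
z = -6942 (z = (80 + (-5 + 3))*(-89) = (80 - 2)*(-89) = 78*(-89) = -6942)
(z + 35*(-84 - 80)) - 21268 = (-6942 + 35*(-84 - 80)) - 21268 = (-6942 + 35*(-164)) - 21268 = (-6942 - 5740) - 21268 = -12682 - 21268 = -33950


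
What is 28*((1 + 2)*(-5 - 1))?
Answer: -504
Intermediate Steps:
28*((1 + 2)*(-5 - 1)) = 28*(3*(-6)) = 28*(-18) = -504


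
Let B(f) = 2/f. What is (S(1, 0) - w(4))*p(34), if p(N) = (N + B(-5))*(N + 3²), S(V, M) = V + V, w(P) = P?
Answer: -14448/5 ≈ -2889.6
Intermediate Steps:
S(V, M) = 2*V
p(N) = (9 + N)*(-⅖ + N) (p(N) = (N + 2/(-5))*(N + 3²) = (N + 2*(-⅕))*(N + 9) = (N - ⅖)*(9 + N) = (-⅖ + N)*(9 + N) = (9 + N)*(-⅖ + N))
(S(1, 0) - w(4))*p(34) = (2*1 - 1*4)*(-18/5 + 34² + (43/5)*34) = (2 - 4)*(-18/5 + 1156 + 1462/5) = -2*7224/5 = -14448/5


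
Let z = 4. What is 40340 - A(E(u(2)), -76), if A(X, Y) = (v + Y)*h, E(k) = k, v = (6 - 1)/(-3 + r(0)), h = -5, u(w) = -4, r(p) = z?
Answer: 39985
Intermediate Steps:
r(p) = 4
v = 5 (v = (6 - 1)/(-3 + 4) = 5/1 = 5*1 = 5)
A(X, Y) = -25 - 5*Y (A(X, Y) = (5 + Y)*(-5) = -25 - 5*Y)
40340 - A(E(u(2)), -76) = 40340 - (-25 - 5*(-76)) = 40340 - (-25 + 380) = 40340 - 1*355 = 40340 - 355 = 39985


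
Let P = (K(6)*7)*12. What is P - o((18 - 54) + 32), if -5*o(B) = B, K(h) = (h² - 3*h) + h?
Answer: 10076/5 ≈ 2015.2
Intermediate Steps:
K(h) = h² - 2*h
o(B) = -B/5
P = 2016 (P = ((6*(-2 + 6))*7)*12 = ((6*4)*7)*12 = (24*7)*12 = 168*12 = 2016)
P - o((18 - 54) + 32) = 2016 - (-1)*((18 - 54) + 32)/5 = 2016 - (-1)*(-36 + 32)/5 = 2016 - (-1)*(-4)/5 = 2016 - 1*⅘ = 2016 - ⅘ = 10076/5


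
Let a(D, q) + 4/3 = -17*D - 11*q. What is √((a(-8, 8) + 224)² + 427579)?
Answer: √4507555/3 ≈ 707.70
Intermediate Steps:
a(D, q) = -4/3 - 17*D - 11*q (a(D, q) = -4/3 + (-17*D - 11*q) = -4/3 - 17*D - 11*q)
√((a(-8, 8) + 224)² + 427579) = √(((-4/3 - 17*(-8) - 11*8) + 224)² + 427579) = √(((-4/3 + 136 - 88) + 224)² + 427579) = √((140/3 + 224)² + 427579) = √((812/3)² + 427579) = √(659344/9 + 427579) = √(4507555/9) = √4507555/3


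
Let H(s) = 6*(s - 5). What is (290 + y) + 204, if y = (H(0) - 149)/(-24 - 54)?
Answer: 38711/78 ≈ 496.29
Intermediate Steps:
H(s) = -30 + 6*s (H(s) = 6*(-5 + s) = -30 + 6*s)
y = 179/78 (y = ((-30 + 6*0) - 149)/(-24 - 54) = ((-30 + 0) - 149)/(-78) = (-30 - 149)*(-1/78) = -179*(-1/78) = 179/78 ≈ 2.2949)
(290 + y) + 204 = (290 + 179/78) + 204 = 22799/78 + 204 = 38711/78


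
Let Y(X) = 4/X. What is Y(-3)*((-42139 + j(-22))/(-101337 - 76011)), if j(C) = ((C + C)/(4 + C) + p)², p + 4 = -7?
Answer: -3407330/10773891 ≈ -0.31626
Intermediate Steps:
p = -11 (p = -4 - 7 = -11)
j(C) = (-11 + 2*C/(4 + C))² (j(C) = ((C + C)/(4 + C) - 11)² = ((2*C)/(4 + C) - 11)² = (2*C/(4 + C) - 11)² = (-11 + 2*C/(4 + C))²)
Y(-3)*((-42139 + j(-22))/(-101337 - 76011)) = (4/(-3))*((-42139 + (44 + 9*(-22))²/(4 - 22)²)/(-101337 - 76011)) = (4*(-⅓))*((-42139 + (44 - 198)²/(-18)²)/(-177348)) = -4*(-42139 + (1/324)*(-154)²)*(-1)/(3*177348) = -4*(-42139 + (1/324)*23716)*(-1)/(3*177348) = -4*(-42139 + 5929/81)*(-1)/(3*177348) = -(-13629320)*(-1)/(243*177348) = -4/3*1703665/7182594 = -3407330/10773891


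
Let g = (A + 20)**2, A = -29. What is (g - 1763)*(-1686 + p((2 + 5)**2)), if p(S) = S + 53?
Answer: 2664288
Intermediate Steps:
g = 81 (g = (-29 + 20)**2 = (-9)**2 = 81)
p(S) = 53 + S
(g - 1763)*(-1686 + p((2 + 5)**2)) = (81 - 1763)*(-1686 + (53 + (2 + 5)**2)) = -1682*(-1686 + (53 + 7**2)) = -1682*(-1686 + (53 + 49)) = -1682*(-1686 + 102) = -1682*(-1584) = 2664288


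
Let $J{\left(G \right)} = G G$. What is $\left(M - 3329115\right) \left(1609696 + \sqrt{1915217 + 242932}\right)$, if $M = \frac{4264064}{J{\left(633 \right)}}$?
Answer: $- \frac{2147230632444474016}{400689} - \frac{1333935496171 \sqrt{2158149}}{400689} \approx -5.3637 \cdot 10^{12}$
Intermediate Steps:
$J{\left(G \right)} = G^{2}$
$M = \frac{4264064}{400689}$ ($M = \frac{4264064}{633^{2}} = \frac{4264064}{400689} \approx 10.642$)
$\left(M - 3329115\right) \left(1609696 + \sqrt{1915217 + 242932}\right) = \left(\frac{4264064}{400689} - 3329115\right) \left(1609696 + \sqrt{1915217 + 242932}\right) = - \frac{1333935496171 \left(1609696 + \sqrt{2158149}\right)}{400689} = - \frac{2147230632444474016}{400689} - \frac{1333935496171 \sqrt{2158149}}{400689}$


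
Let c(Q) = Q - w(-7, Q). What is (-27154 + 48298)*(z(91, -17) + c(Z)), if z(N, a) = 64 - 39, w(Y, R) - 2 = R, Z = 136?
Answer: 486312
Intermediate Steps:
w(Y, R) = 2 + R
z(N, a) = 25
c(Q) = -2 (c(Q) = Q - (2 + Q) = Q + (-2 - Q) = -2)
(-27154 + 48298)*(z(91, -17) + c(Z)) = (-27154 + 48298)*(25 - 2) = 21144*23 = 486312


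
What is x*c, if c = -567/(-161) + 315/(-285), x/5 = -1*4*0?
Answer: 0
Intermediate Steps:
x = 0 (x = 5*(-1*4*0) = 5*(-4*0) = 5*0 = 0)
c = 1056/437 (c = -567*(-1/161) + 315*(-1/285) = 81/23 - 21/19 = 1056/437 ≈ 2.4165)
x*c = 0*(1056/437) = 0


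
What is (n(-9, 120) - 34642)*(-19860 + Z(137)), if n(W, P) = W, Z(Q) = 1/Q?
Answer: 94279099169/137 ≈ 6.8817e+8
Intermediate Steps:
(n(-9, 120) - 34642)*(-19860 + Z(137)) = (-9 - 34642)*(-19860 + 1/137) = -34651*(-19860 + 1/137) = -34651*(-2720819/137) = 94279099169/137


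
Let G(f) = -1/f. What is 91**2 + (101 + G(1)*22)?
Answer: 8360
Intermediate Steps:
91**2 + (101 + G(1)*22) = 91**2 + (101 - 1/1*22) = 8281 + (101 - 1*1*22) = 8281 + (101 - 1*22) = 8281 + (101 - 22) = 8281 + 79 = 8360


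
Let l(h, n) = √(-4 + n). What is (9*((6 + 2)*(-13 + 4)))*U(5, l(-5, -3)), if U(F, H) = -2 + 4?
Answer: -1296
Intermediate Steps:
U(F, H) = 2
(9*((6 + 2)*(-13 + 4)))*U(5, l(-5, -3)) = (9*((6 + 2)*(-13 + 4)))*2 = (9*(8*(-9)))*2 = (9*(-72))*2 = -648*2 = -1296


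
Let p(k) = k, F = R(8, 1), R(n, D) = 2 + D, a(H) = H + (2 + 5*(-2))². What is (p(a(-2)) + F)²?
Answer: 4225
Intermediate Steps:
a(H) = 64 + H (a(H) = H + (2 - 10)² = H + (-8)² = H + 64 = 64 + H)
F = 3 (F = 2 + 1 = 3)
(p(a(-2)) + F)² = ((64 - 2) + 3)² = (62 + 3)² = 65² = 4225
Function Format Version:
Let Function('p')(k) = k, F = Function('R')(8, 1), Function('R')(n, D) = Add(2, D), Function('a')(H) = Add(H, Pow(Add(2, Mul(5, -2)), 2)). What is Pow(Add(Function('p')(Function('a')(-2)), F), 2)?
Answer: 4225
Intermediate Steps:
Function('a')(H) = Add(64, H) (Function('a')(H) = Add(H, Pow(Add(2, -10), 2)) = Add(H, Pow(-8, 2)) = Add(H, 64) = Add(64, H))
F = 3 (F = Add(2, 1) = 3)
Pow(Add(Function('p')(Function('a')(-2)), F), 2) = Pow(Add(Add(64, -2), 3), 2) = Pow(Add(62, 3), 2) = Pow(65, 2) = 4225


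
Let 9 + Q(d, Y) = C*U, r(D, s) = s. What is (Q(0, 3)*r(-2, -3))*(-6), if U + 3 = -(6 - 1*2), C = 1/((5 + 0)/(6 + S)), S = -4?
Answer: -1062/5 ≈ -212.40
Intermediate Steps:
C = ⅖ (C = 1/((5 + 0)/(6 - 4)) = 1/(5/2) = ⅖ ≈ 0.40000)
U = -7 (U = -3 - (6 - 1*2) = -3 - (6 - 2) = -3 - 1*4 = -3 - 4 = -7)
Q(d, Y) = -59/5 (Q(d, Y) = -9 + (⅖)*(-7) = -9 - 14/5 = -59/5)
(Q(0, 3)*r(-2, -3))*(-6) = -59/5*(-3)*(-6) = (177/5)*(-6) = -1062/5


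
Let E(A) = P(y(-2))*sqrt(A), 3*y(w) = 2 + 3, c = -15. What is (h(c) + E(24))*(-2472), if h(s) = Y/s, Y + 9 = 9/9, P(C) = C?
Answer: -6592/5 - 8240*sqrt(6) ≈ -21502.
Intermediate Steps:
y(w) = 5/3 (y(w) = (2 + 3)/3 = (1/3)*5 = 5/3)
Y = -8 (Y = -9 + 9/9 = -9 + 9*(1/9) = -9 + 1 = -8)
E(A) = 5*sqrt(A)/3
h(s) = -8/s
(h(c) + E(24))*(-2472) = (-8/(-15) + 5*sqrt(24)/3)*(-2472) = (-8*(-1/15) + 5*(2*sqrt(6))/3)*(-2472) = (8/15 + 10*sqrt(6)/3)*(-2472) = -6592/5 - 8240*sqrt(6)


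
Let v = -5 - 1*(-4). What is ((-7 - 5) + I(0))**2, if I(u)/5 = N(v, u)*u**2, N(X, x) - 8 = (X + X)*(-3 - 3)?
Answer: 144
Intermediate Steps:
v = -1 (v = -5 + 4 = -1)
N(X, x) = 8 - 12*X (N(X, x) = 8 + (X + X)*(-3 - 3) = 8 + (2*X)*(-6) = 8 - 12*X)
I(u) = 100*u**2 (I(u) = 5*((8 - 12*(-1))*u**2) = 5*((8 + 12)*u**2) = 5*(20*u**2) = 100*u**2)
((-7 - 5) + I(0))**2 = ((-7 - 5) + 100*0**2)**2 = (-12 + 100*0)**2 = (-12 + 0)**2 = (-12)**2 = 144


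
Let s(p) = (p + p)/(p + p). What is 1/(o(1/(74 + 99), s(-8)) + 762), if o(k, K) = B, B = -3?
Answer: 1/759 ≈ 0.0013175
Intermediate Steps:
s(p) = 1 (s(p) = (2*p)/((2*p)) = (2*p)*(1/(2*p)) = 1)
o(k, K) = -3
1/(o(1/(74 + 99), s(-8)) + 762) = 1/(-3 + 762) = 1/759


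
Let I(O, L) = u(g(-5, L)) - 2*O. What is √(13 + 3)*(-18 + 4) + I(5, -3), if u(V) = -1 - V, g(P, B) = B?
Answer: -64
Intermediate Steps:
I(O, L) = -1 - L - 2*O (I(O, L) = (-1 - L) - 2*O = -1 - L - 2*O)
√(13 + 3)*(-18 + 4) + I(5, -3) = √(13 + 3)*(-18 + 4) + (-1 - 1*(-3) - 2*5) = √16*(-14) + (-1 + 3 - 10) = 4*(-14) - 8 = -56 - 8 = -64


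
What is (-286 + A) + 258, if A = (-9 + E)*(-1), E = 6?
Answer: -25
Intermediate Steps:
A = 3 (A = (-9 + 6)*(-1) = -3*(-1) = 3)
(-286 + A) + 258 = (-286 + 3) + 258 = -283 + 258 = -25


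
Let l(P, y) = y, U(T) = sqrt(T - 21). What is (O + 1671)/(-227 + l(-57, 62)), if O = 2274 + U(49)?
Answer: -263/11 - 2*sqrt(7)/165 ≈ -23.941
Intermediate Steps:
U(T) = sqrt(-21 + T)
O = 2274 + 2*sqrt(7) (O = 2274 + sqrt(-21 + 49) = 2274 + sqrt(28) = 2274 + 2*sqrt(7) ≈ 2279.3)
(O + 1671)/(-227 + l(-57, 62)) = ((2274 + 2*sqrt(7)) + 1671)/(-227 + 62) = (3945 + 2*sqrt(7))/(-165) = (3945 + 2*sqrt(7))*(-1/165) = -263/11 - 2*sqrt(7)/165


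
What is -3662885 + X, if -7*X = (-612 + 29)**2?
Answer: -25980084/7 ≈ -3.7114e+6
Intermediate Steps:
X = -339889/7 (X = -(-612 + 29)**2/7 = -1/7*(-583)**2 = -1/7*339889 = -339889/7 ≈ -48556.)
-3662885 + X = -3662885 - 339889/7 = -25980084/7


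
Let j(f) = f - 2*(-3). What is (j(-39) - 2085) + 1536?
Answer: -582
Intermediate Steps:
j(f) = 6 + f (j(f) = f + 6 = 6 + f)
(j(-39) - 2085) + 1536 = ((6 - 39) - 2085) + 1536 = (-33 - 2085) + 1536 = -2118 + 1536 = -582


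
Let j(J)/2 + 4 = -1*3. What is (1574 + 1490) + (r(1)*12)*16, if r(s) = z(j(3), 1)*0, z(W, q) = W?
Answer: 3064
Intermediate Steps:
j(J) = -14 (j(J) = -8 + 2*(-1*3) = -8 + 2*(-3) = -8 - 6 = -14)
r(s) = 0 (r(s) = -14*0 = 0)
(1574 + 1490) + (r(1)*12)*16 = (1574 + 1490) + (0*12)*16 = 3064 + 0*16 = 3064 + 0 = 3064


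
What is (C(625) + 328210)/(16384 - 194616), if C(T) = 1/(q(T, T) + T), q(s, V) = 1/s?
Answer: -128207360085/69622053232 ≈ -1.8415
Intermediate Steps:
C(T) = 1/(T + 1/T) (C(T) = 1/(1/T + T) = 1/(T + 1/T))
(C(625) + 328210)/(16384 - 194616) = (625/(1 + 625²) + 328210)/(16384 - 194616) = (625/(1 + 390625) + 328210)/(-178232) = (625/390626 + 328210)*(-1/178232) = (128207360085/390626)*(-1/178232) = -128207360085/69622053232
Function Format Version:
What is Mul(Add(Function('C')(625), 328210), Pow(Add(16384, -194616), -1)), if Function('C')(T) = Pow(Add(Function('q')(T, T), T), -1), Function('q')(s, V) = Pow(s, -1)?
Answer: Rational(-128207360085, 69622053232) ≈ -1.8415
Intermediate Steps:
Function('C')(T) = Pow(Add(T, Pow(T, -1)), -1) (Function('C')(T) = Pow(Add(Pow(T, -1), T), -1) = Pow(Add(T, Pow(T, -1)), -1))
Mul(Add(Function('C')(625), 328210), Pow(Add(16384, -194616), -1)) = Mul(Add(Mul(625, Pow(Add(1, Pow(625, 2)), -1)), 328210), Pow(Add(16384, -194616), -1)) = Mul(Add(Mul(625, Pow(Add(1, 390625), -1)), 328210), Pow(-178232, -1)) = Mul(Add(Mul(625, Pow(390626, -1)), 328210), Rational(-1, 178232)) = Mul(Add(Mul(625, Rational(1, 390626)), 328210), Rational(-1, 178232)) = Mul(Add(Rational(625, 390626), 328210), Rational(-1, 178232)) = Mul(Rational(128207360085, 390626), Rational(-1, 178232)) = Rational(-128207360085, 69622053232)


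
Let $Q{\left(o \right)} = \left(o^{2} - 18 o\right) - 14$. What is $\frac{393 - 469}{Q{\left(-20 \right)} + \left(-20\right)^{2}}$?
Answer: $- \frac{38}{573} \approx -0.066318$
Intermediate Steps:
$Q{\left(o \right)} = -14 + o^{2} - 18 o$
$\frac{393 - 469}{Q{\left(-20 \right)} + \left(-20\right)^{2}} = \frac{393 - 469}{\left(-14 + \left(-20\right)^{2} - -360\right) + \left(-20\right)^{2}} = - \frac{76}{\left(-14 + 400 + 360\right) + 400} = - \frac{76}{746 + 400} = - \frac{76}{1146} = \left(-76\right) \frac{1}{1146} = - \frac{38}{573}$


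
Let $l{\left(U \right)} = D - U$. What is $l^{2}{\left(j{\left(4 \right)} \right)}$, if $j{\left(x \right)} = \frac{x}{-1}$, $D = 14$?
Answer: $324$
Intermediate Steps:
$j{\left(x \right)} = - x$ ($j{\left(x \right)} = x \left(-1\right) = - x$)
$l{\left(U \right)} = 14 - U$
$l^{2}{\left(j{\left(4 \right)} \right)} = \left(14 - \left(-1\right) 4\right)^{2} = \left(14 - -4\right)^{2} = \left(14 + 4\right)^{2} = 18^{2} = 324$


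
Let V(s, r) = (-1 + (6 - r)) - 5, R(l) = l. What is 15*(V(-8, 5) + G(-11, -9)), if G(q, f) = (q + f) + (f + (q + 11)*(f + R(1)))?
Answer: -510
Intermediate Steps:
V(s, r) = -r (V(s, r) = (5 - r) - 5 = -r)
G(q, f) = q + 2*f + (1 + f)*(11 + q) (G(q, f) = (q + f) + (f + (q + 11)*(f + 1)) = (f + q) + (f + (11 + q)*(1 + f)) = (f + q) + (f + (1 + f)*(11 + q)) = q + 2*f + (1 + f)*(11 + q))
15*(V(-8, 5) + G(-11, -9)) = 15*(-1*5 + (11 + 2*(-11) + 13*(-9) - 9*(-11))) = 15*(-5 + (11 - 22 - 117 + 99)) = 15*(-5 - 29) = 15*(-34) = -510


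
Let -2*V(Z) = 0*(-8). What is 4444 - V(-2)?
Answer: 4444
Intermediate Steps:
V(Z) = 0 (V(Z) = -0*(-8) = -½*0 = 0)
4444 - V(-2) = 4444 - 1*0 = 4444 + 0 = 4444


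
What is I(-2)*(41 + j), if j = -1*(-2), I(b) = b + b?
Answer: -172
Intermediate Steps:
I(b) = 2*b
j = 2
I(-2)*(41 + j) = (2*(-2))*(41 + 2) = -4*43 = -172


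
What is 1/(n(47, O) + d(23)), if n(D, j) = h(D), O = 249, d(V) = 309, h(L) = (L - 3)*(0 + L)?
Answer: 1/2377 ≈ 0.00042070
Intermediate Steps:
h(L) = L*(-3 + L) (h(L) = (-3 + L)*L = L*(-3 + L))
n(D, j) = D*(-3 + D)
1/(n(47, O) + d(23)) = 1/(47*(-3 + 47) + 309) = 1/(47*44 + 309) = 1/(2068 + 309) = 1/2377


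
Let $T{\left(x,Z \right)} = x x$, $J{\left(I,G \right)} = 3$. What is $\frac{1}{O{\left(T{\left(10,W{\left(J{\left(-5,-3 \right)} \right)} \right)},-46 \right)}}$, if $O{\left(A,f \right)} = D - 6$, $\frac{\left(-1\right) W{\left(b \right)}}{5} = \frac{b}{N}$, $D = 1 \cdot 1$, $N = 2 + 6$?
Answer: $- \frac{1}{5} \approx -0.2$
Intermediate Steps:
$N = 8$
$D = 1$
$W{\left(b \right)} = - \frac{5 b}{8}$ ($W{\left(b \right)} = - 5 \frac{b}{8} = - \frac{5 b}{8}$)
$T{\left(x,Z \right)} = x^{2}$
$O{\left(A,f \right)} = -5$ ($O{\left(A,f \right)} = 1 - 6 = -5$)
$\frac{1}{O{\left(T{\left(10,W{\left(J{\left(-5,-3 \right)} \right)} \right)},-46 \right)}} = \frac{1}{-5} = - \frac{1}{5}$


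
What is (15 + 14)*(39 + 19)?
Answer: 1682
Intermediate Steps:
(15 + 14)*(39 + 19) = 29*58 = 1682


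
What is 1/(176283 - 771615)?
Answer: -1/595332 ≈ -1.6797e-6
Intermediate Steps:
1/(176283 - 771615) = 1/(-595332) = -1/595332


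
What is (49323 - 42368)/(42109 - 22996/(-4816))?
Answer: 1674764/10140997 ≈ 0.16515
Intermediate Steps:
(49323 - 42368)/(42109 - 22996/(-4816)) = 6955/(42109 - 22996*(-1/4816)) = 6955/(42109 + 5749/1204) = 6955/(50704985/1204) = 6955*(1204/50704985) = 1674764/10140997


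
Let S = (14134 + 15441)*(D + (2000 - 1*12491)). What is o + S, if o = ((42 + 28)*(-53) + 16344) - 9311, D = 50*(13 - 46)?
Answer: -359066752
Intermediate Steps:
D = -1650 (D = 50*(-33) = -1650)
o = 3323 (o = (70*(-53) + 16344) - 9311 = (-3710 + 16344) - 9311 = 12634 - 9311 = 3323)
S = -359070075 (S = (14134 + 15441)*(-1650 + (2000 - 1*12491)) = 29575*(-1650 + (2000 - 12491)) = 29575*(-1650 - 10491) = 29575*(-12141) = -359070075)
o + S = 3323 - 359070075 = -359066752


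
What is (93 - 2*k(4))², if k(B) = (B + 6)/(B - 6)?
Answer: 10609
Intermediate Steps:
k(B) = (6 + B)/(-6 + B)
(93 - 2*k(4))² = (93 - 2*(6 + 4)/(-6 + 4))² = (93 - 2*10/(-2))² = (93 - (-1)*10)² = (93 - 2*(-5))² = (93 + 10)² = 103² = 10609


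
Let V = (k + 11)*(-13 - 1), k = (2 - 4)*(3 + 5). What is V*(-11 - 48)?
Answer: -4130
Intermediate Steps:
k = -16 (k = -2*8 = -16)
V = 70 (V = (-16 + 11)*(-13 - 1) = -5*(-14) = 70)
V*(-11 - 48) = 70*(-11 - 48) = 70*(-59) = -4130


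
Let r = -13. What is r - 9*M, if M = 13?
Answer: -130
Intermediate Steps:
r - 9*M = -13 - 9*13 = -13 - 117 = -130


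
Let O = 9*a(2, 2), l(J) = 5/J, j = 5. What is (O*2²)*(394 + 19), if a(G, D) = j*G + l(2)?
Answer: 185850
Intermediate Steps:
a(G, D) = 5/2 + 5*G (a(G, D) = 5*G + 5/2 = 5/2 + 5*G)
O = 225/2 (O = 9*(5/2 + 5*2) = 9*(5/2 + 10) = 9*(25/2) = 225/2 ≈ 112.50)
(O*2²)*(394 + 19) = ((225/2)*2²)*(394 + 19) = ((225/2)*4)*413 = 450*413 = 185850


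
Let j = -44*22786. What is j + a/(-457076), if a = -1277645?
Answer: -458255806739/457076 ≈ -1.0026e+6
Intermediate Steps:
j = -1002584
j + a/(-457076) = -1002584 - 1277645/(-457076) = -1002584 - 1277645*(-1/457076) = -1002584 + 1277645/457076 = -458255806739/457076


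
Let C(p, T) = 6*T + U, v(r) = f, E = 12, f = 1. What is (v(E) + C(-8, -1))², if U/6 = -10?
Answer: 4225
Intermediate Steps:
U = -60 (U = 6*(-10) = -60)
v(r) = 1
C(p, T) = -60 + 6*T (C(p, T) = 6*T - 60 = -60 + 6*T)
(v(E) + C(-8, -1))² = (1 + (-60 + 6*(-1)))² = (1 + (-60 - 6))² = (1 - 66)² = (-65)² = 4225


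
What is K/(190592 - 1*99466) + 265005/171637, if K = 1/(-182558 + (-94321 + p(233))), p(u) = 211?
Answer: 6681212822589203/4327251656611016 ≈ 1.5440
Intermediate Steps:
K = -1/276668 (K = 1/(-182558 + (-94321 + 211)) = 1/(-182558 - 94110) = 1/(-276668) = -1/276668 ≈ -3.6144e-6)
K/(190592 - 1*99466) + 265005/171637 = -1/(276668*(190592 - 1*99466)) + 265005/171637 = -1/(276668*(190592 - 99466)) + 265005*(1/171637) = -1/276668/91126 + 265005/171637 = -1/276668*1/91126 + 265005/171637 = -1/25211648168 + 265005/171637 = 6681212822589203/4327251656611016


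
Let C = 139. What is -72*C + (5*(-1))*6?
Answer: -10038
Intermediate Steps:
-72*C + (5*(-1))*6 = -72*139 + (5*(-1))*6 = -10008 - 5*6 = -10008 - 30 = -10038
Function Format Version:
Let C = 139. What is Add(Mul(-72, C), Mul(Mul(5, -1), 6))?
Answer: -10038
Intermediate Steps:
Add(Mul(-72, C), Mul(Mul(5, -1), 6)) = Add(Mul(-72, 139), Mul(Mul(5, -1), 6)) = Add(-10008, Mul(-5, 6)) = Add(-10008, -30) = -10038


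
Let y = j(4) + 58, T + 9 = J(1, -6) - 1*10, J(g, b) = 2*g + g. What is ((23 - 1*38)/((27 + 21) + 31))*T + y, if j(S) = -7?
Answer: 4269/79 ≈ 54.038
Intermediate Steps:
J(g, b) = 3*g
T = -16 (T = -9 + (3*1 - 1*10) = -9 + (3 - 10) = -9 - 7 = -16)
y = 51 (y = -7 + 58 = 51)
((23 - 1*38)/((27 + 21) + 31))*T + y = ((23 - 1*38)/((27 + 21) + 31))*(-16) + 51 = ((23 - 38)/(48 + 31))*(-16) + 51 = -15/79*(-16) + 51 = 240/79 + 51 = 4269/79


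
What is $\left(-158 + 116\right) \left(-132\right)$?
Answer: $5544$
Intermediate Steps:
$\left(-158 + 116\right) \left(-132\right) = \left(-42\right) \left(-132\right) = 5544$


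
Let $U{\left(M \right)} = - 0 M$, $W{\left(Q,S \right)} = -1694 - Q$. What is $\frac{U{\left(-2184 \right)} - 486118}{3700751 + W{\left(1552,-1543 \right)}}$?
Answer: $- \frac{5462}{41545} \approx -0.13147$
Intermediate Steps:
$U{\left(M \right)} = 0$ ($U{\left(M \right)} = \left(-1\right) 0 = 0$)
$\frac{U{\left(-2184 \right)} - 486118}{3700751 + W{\left(1552,-1543 \right)}} = \frac{0 - 486118}{3700751 - 3246} = - \frac{486118}{3700751 - 3246} = - \frac{486118}{3697505} = \left(-486118\right) \frac{1}{3697505} = - \frac{5462}{41545}$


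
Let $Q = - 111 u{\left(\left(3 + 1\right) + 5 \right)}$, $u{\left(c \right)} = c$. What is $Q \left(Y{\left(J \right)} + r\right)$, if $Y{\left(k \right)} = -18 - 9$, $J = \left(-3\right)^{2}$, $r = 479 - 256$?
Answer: $-195804$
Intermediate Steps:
$r = 223$
$Q = -999$ ($Q = - 111 \left(\left(3 + 1\right) + 5\right) = - 111 \left(4 + 5\right) = \left(-111\right) 9 = -999$)
$J = 9$
$Y{\left(k \right)} = -27$
$Q \left(Y{\left(J \right)} + r\right) = - 999 \left(-27 + 223\right) = \left(-999\right) 196 = -195804$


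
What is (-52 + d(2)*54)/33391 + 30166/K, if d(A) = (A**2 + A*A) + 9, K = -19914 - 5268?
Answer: -492732647/420426081 ≈ -1.1720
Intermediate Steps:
K = -25182
d(A) = 9 + 2*A**2 (d(A) = (A**2 + A**2) + 9 = 2*A**2 + 9 = 9 + 2*A**2)
(-52 + d(2)*54)/33391 + 30166/K = (-52 + (9 + 2*2**2)*54)/33391 + 30166/(-25182) = (-52 + (9 + 2*4)*54)*(1/33391) + 30166*(-1/25182) = (-52 + (9 + 8)*54)*(1/33391) - 15083/12591 = (-52 + 17*54)*(1/33391) - 15083/12591 = (-52 + 918)*(1/33391) - 15083/12591 = 866*(1/33391) - 15083/12591 = 866/33391 - 15083/12591 = -492732647/420426081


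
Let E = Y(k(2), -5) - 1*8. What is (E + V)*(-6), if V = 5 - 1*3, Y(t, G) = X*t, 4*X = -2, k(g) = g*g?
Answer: 48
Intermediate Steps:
k(g) = g²
X = -½ (X = (¼)*(-2) = -½ ≈ -0.50000)
Y(t, G) = -t/2
V = 2 (V = 5 - 3 = 2)
E = -10 (E = -½*2² - 1*8 = -½*4 - 8 = -2 - 8 = -10)
(E + V)*(-6) = (-10 + 2)*(-6) = -8*(-6) = 48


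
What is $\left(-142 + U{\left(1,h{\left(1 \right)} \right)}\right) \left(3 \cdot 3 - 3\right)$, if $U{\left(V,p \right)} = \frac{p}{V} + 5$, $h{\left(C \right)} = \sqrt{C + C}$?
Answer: $-822 + 6 \sqrt{2} \approx -813.51$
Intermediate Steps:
$h{\left(C \right)} = \sqrt{2} \sqrt{C}$ ($h{\left(C \right)} = \sqrt{2 C} = \sqrt{2} \sqrt{C}$)
$U{\left(V,p \right)} = 5 + \frac{p}{V}$ ($U{\left(V,p \right)} = \frac{p}{V} + 5 = 5 + \frac{p}{V}$)
$\left(-142 + U{\left(1,h{\left(1 \right)} \right)}\right) \left(3 \cdot 3 - 3\right) = \left(-142 + \left(5 + \frac{\sqrt{2} \sqrt{1}}{1}\right)\right) \left(3 \cdot 3 - 3\right) = \left(-142 + \left(5 + \sqrt{2} \cdot 1 \cdot 1\right)\right) \left(9 - 3\right) = \left(-142 + \left(5 + \sqrt{2} \cdot 1\right)\right) 6 = \left(-142 + \left(5 + \sqrt{2}\right)\right) 6 = \left(-137 + \sqrt{2}\right) 6 = -822 + 6 \sqrt{2}$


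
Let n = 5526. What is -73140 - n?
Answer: -78666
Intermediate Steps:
-73140 - n = -73140 - 1*5526 = -73140 - 5526 = -78666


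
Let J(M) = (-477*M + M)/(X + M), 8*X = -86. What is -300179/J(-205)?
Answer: 259054477/390320 ≈ 663.70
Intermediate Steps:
X = -43/4 (X = (⅛)*(-86) = -43/4 ≈ -10.750)
J(M) = -476*M/(-43/4 + M) (J(M) = (-477*M + M)/(-43/4 + M) = (-476*M)/(-43/4 + M) = -476*M/(-43/4 + M))
-300179/J(-205) = -300179/((-1904*(-205)/(-43 + 4*(-205)))) = -300179/((-1904*(-205)/(-43 - 820))) = -300179/((-1904*(-205)/(-863))) = -300179/((-1904*(-205)*(-1/863))) = -300179/(-390320/863) = -300179*(-863/390320) = 259054477/390320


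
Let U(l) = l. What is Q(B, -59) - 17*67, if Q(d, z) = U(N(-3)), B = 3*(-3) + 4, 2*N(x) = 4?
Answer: -1137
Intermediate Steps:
N(x) = 2 (N(x) = (½)*4 = 2)
B = -5 (B = -9 + 4 = -5)
Q(d, z) = 2
Q(B, -59) - 17*67 = 2 - 17*67 = 2 - 1139 = -1137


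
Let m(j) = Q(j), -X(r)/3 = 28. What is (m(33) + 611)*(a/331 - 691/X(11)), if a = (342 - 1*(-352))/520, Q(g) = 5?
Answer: 327231344/64545 ≈ 5069.8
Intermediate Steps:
X(r) = -84 (X(r) = -3*28 = -84)
m(j) = 5
a = 347/260 (a = (342 + 352)*(1/520) = 694*(1/520) = 347/260 ≈ 1.3346)
(m(33) + 611)*(a/331 - 691/X(11)) = (5 + 611)*((347/260)/331 - 691/(-84)) = 616*((347/260)*(1/331) - 691*(-1/84)) = 616*(347/86060 + 691/84) = 616*(3718538/451815) = 327231344/64545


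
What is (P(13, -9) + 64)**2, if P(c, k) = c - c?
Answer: 4096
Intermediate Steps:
P(c, k) = 0
(P(13, -9) + 64)**2 = (0 + 64)**2 = 64**2 = 4096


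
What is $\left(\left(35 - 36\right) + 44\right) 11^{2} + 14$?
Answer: $5217$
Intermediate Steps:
$\left(\left(35 - 36\right) + 44\right) 11^{2} + 14 = \left(-1 + 44\right) 121 + 14 = 43 \cdot 121 + 14 = 5203 + 14 = 5217$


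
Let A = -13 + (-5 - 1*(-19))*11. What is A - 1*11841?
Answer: -11700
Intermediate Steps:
A = 141 (A = -13 + (-5 + 19)*11 = -13 + 14*11 = -13 + 154 = 141)
A - 1*11841 = 141 - 1*11841 = 141 - 11841 = -11700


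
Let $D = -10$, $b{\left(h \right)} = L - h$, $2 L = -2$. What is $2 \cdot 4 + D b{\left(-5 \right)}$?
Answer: $-32$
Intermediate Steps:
$L = -1$ ($L = \frac{1}{2} \left(-2\right) = -1$)
$b{\left(h \right)} = -1 - h$
$2 \cdot 4 + D b{\left(-5 \right)} = 2 \cdot 4 - 10 \left(-1 - -5\right) = 8 - 10 \left(-1 + 5\right) = 8 - 40 = -32$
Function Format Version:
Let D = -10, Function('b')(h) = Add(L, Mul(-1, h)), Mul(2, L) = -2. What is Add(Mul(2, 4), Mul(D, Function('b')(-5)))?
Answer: -32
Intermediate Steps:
L = -1 (L = Mul(Rational(1, 2), -2) = -1)
Function('b')(h) = Add(-1, Mul(-1, h))
Add(Mul(2, 4), Mul(D, Function('b')(-5))) = Add(Mul(2, 4), Mul(-10, Add(-1, Mul(-1, -5)))) = Add(8, Mul(-10, Add(-1, 5))) = Add(8, Mul(-10, 4)) = Add(8, -40) = -32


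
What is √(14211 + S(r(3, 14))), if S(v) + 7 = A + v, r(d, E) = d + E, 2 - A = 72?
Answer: √14151 ≈ 118.96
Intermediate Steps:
A = -70 (A = 2 - 1*72 = 2 - 72 = -70)
r(d, E) = E + d
S(v) = -77 + v (S(v) = -7 + (-70 + v) = -77 + v)
√(14211 + S(r(3, 14))) = √(14211 + (-77 + (14 + 3))) = √(14211 + (-77 + 17)) = √(14211 - 60) = √14151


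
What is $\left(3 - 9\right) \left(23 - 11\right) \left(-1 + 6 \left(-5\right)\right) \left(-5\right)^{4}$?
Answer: $1395000$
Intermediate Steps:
$\left(3 - 9\right) \left(23 - 11\right) \left(-1 + 6 \left(-5\right)\right) \left(-5\right)^{4} = \left(-6\right) 12 \left(-1 - 30\right) 625 = \left(-72\right) \left(-31\right) 625 = 2232 \cdot 625 = 1395000$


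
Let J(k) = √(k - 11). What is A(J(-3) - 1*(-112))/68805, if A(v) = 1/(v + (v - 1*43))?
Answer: 181/2257973685 - 2*I*√14/2257973685 ≈ 8.016e-8 - 3.3142e-9*I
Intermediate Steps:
J(k) = √(-11 + k)
A(v) = 1/(-43 + 2*v) (A(v) = 1/(v + (v - 43)) = 1/(v + (-43 + v)) = 1/(-43 + 2*v))
A(J(-3) - 1*(-112))/68805 = 1/(-43 + 2*(√(-11 - 3) - 1*(-112))*68805) = (1/68805)/(-43 + 2*(√(-14) + 112)) = (1/68805)/(-43 + 2*(I*√14 + 112)) = (1/68805)/(-43 + 2*(112 + I*√14)) = (1/68805)/(-43 + (224 + 2*I*√14)) = (1/68805)/(181 + 2*I*√14) = 1/(68805*(181 + 2*I*√14))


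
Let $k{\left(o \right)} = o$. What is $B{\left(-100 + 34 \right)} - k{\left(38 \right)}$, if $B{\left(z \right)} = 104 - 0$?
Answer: $66$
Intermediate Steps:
$B{\left(z \right)} = 104$ ($B{\left(z \right)} = 104 + 0 = 104$)
$B{\left(-100 + 34 \right)} - k{\left(38 \right)} = 104 - 38 = 66$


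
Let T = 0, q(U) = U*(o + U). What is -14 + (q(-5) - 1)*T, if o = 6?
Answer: -14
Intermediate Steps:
q(U) = U*(6 + U)
-14 + (q(-5) - 1)*T = -14 + (-5*(6 - 5) - 1)*0 = -14 + (-5*1 - 1)*0 = -14 + (-5 - 1)*0 = -14 - 6*0 = -14 + 0 = -14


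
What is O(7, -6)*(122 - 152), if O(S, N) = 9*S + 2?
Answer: -1950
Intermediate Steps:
O(S, N) = 2 + 9*S
O(7, -6)*(122 - 152) = (2 + 9*7)*(122 - 152) = (2 + 63)*(-30) = 65*(-30) = -1950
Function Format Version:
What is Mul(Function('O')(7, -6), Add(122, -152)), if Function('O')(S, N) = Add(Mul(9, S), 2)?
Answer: -1950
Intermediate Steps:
Function('O')(S, N) = Add(2, Mul(9, S))
Mul(Function('O')(7, -6), Add(122, -152)) = Mul(Add(2, Mul(9, 7)), Add(122, -152)) = Mul(Add(2, 63), -30) = Mul(65, -30) = -1950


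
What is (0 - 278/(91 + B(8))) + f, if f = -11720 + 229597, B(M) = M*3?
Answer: 25055577/115 ≈ 2.1787e+5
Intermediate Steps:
B(M) = 3*M
f = 217877
(0 - 278/(91 + B(8))) + f = (0 - 278/(91 + 3*8)) + 217877 = (0 - 278/(91 + 24)) + 217877 = (0 - 278/115) + 217877 = -278/115 + 217877 = 25055577/115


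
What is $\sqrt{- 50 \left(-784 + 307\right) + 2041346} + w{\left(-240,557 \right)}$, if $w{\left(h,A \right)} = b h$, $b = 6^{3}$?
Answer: $-51840 + 2 \sqrt{516299} \approx -50403.0$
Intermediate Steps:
$b = 216$
$w{\left(h,A \right)} = 216 h$
$\sqrt{- 50 \left(-784 + 307\right) + 2041346} + w{\left(-240,557 \right)} = \sqrt{- 50 \left(-784 + 307\right) + 2041346} + 216 \left(-240\right) = \sqrt{\left(-50\right) \left(-477\right) + 2041346} - 51840 = \sqrt{23850 + 2041346} - 51840 = \sqrt{2065196} - 51840 = 2 \sqrt{516299} - 51840 = -51840 + 2 \sqrt{516299}$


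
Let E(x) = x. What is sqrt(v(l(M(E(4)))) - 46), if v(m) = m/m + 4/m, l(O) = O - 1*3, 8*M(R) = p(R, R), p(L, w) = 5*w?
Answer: I*sqrt(53) ≈ 7.2801*I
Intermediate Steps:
M(R) = 5*R/8 (M(R) = (5*R)/8 = 5*R/8)
l(O) = -3 + O (l(O) = O - 3 = -3 + O)
v(m) = 1 + 4/m
sqrt(v(l(M(E(4)))) - 46) = sqrt((4 + (-3 + (5/8)*4))/(-3 + (5/8)*4) - 46) = sqrt((4 + (-3 + 5/2))/(-3 + 5/2) - 46) = sqrt((4 - 1/2)/(-1/2) - 46) = sqrt(-2*7/2 - 46) = sqrt(-7 - 46) = sqrt(-53) = I*sqrt(53)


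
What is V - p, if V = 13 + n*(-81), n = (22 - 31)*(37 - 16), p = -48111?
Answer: 63433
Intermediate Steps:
n = -189 (n = -9*21 = -189)
V = 15322 (V = 13 - 189*(-81) = 13 + 15309 = 15322)
V - p = 15322 - 1*(-48111) = 15322 + 48111 = 63433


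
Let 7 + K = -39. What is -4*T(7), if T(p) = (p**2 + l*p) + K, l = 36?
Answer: -1020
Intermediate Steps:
K = -46 (K = -7 - 39 = -46)
T(p) = -46 + p**2 + 36*p (T(p) = (p**2 + 36*p) - 46 = -46 + p**2 + 36*p)
-4*T(7) = -4*(-46 + 7**2 + 36*7) = -4*(-46 + 49 + 252) = -4*255 = -1020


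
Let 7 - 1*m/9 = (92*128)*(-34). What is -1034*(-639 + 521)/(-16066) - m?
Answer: -28947129133/8033 ≈ -3.6035e+6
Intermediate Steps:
m = 3603519 (m = 63 - 9*92*128*(-34) = 63 - 105984*(-34) = 63 - 9*(-400384) = 63 + 3603456 = 3603519)
-1034*(-639 + 521)/(-16066) - m = -1034*(-639 + 521)/(-16066) - 1*3603519 = -1034*(-118)*(-1/16066) - 3603519 = 122012*(-1/16066) - 3603519 = -61006/8033 - 3603519 = -28947129133/8033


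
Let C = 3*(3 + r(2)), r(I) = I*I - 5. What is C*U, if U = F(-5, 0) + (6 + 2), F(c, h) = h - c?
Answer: 78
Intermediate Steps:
r(I) = -5 + I**2 (r(I) = I**2 - 5 = -5 + I**2)
U = 13 (U = (0 - 1*(-5)) + (6 + 2) = (0 + 5) + 8 = 5 + 8 = 13)
C = 6 (C = 3*(3 + (-5 + 2**2)) = 3*(3 + (-5 + 4)) = 3*(3 - 1) = 3*2 = 6)
C*U = 6*13 = 78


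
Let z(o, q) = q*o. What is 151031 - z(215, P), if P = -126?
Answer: 178121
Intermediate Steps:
z(o, q) = o*q
151031 - z(215, P) = 151031 - 215*(-126) = 151031 - 1*(-27090) = 151031 + 27090 = 178121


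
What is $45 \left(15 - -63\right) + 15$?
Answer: $3525$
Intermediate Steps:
$45 \left(15 - -63\right) + 15 = 45 \left(15 + 63\right) + 15 = 45 \cdot 78 + 15 = 3510 + 15 = 3525$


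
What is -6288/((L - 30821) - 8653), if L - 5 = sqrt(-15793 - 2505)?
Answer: 248181072/1557820259 + 6288*I*sqrt(18298)/1557820259 ≈ 0.15931 + 0.00054601*I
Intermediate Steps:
L = 5 + I*sqrt(18298) (L = 5 + sqrt(-15793 - 2505) = 5 + sqrt(-18298) = 5 + I*sqrt(18298) ≈ 5.0 + 135.27*I)
-6288/((L - 30821) - 8653) = -6288/(((5 + I*sqrt(18298)) - 30821) - 8653) = -6288/((-30816 + I*sqrt(18298)) - 8653) = -6288/(-39469 + I*sqrt(18298))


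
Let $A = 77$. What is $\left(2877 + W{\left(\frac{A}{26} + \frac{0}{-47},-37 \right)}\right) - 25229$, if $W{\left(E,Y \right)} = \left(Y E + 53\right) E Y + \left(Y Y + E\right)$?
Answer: $- \frac{9991627}{676} \approx -14781.0$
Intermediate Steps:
$W{\left(E,Y \right)} = E + Y^{2} + E Y \left(53 + E Y\right)$ ($W{\left(E,Y \right)} = \left(E Y + 53\right) E Y + \left(Y^{2} + E\right) = \left(53 + E Y\right) E Y + \left(E + Y^{2}\right) = E \left(53 + E Y\right) Y + \left(E + Y^{2}\right) = E Y \left(53 + E Y\right) + \left(E + Y^{2}\right) = E + Y^{2} + E Y \left(53 + E Y\right)$)
$\left(2877 + W{\left(\frac{A}{26} + \frac{0}{-47},-37 \right)}\right) - 25229 = \left(2877 + \left(\left(\frac{77}{26} + \frac{0}{-47}\right) + \left(-37\right)^{2} + \left(\frac{77}{26} + \frac{0}{-47}\right)^{2} \left(-37\right)^{2} + 53 \left(\frac{77}{26} + \frac{0}{-47}\right) \left(-37\right)\right)\right) - 25229 = \left(2877 + \left(\left(77 \cdot \frac{1}{26} + 0 \left(- \frac{1}{47}\right)\right) + 1369 + \left(77 \cdot \frac{1}{26} + 0 \left(- \frac{1}{47}\right)\right)^{2} \cdot 1369 + 53 \left(77 \cdot \frac{1}{26} + 0 \left(- \frac{1}{47}\right)\right) \left(-37\right)\right)\right) - 25229 = \left(2877 + \left(\left(\frac{77}{26} + 0\right) + 1369 + \left(\frac{77}{26} + 0\right)^{2} \cdot 1369 + 53 \left(\frac{77}{26} + 0\right) \left(-37\right)\right)\right) - 25229 = \left(2877 + \left(\frac{77}{26} + 1369 + \left(\frac{77}{26}\right)^{2} \cdot 1369 + 53 \cdot \frac{77}{26} \left(-37\right)\right)\right) - 25229 = \left(2877 + \left(\frac{77}{26} + 1369 + \frac{5929}{676} \cdot 1369 - \frac{150997}{26}\right)\right) - 25229 = \left(2877 + \left(\frac{77}{26} + 1369 + \frac{8116801}{676} - \frac{150997}{26}\right)\right) - 25229 = \left(2877 + \frac{5118325}{676}\right) - 25229 = \frac{7063177}{676} - 25229 = - \frac{9991627}{676}$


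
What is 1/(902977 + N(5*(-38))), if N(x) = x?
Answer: 1/902787 ≈ 1.1077e-6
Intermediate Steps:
1/(902977 + N(5*(-38))) = 1/(902977 + 5*(-38)) = 1/(902977 - 190) = 1/902787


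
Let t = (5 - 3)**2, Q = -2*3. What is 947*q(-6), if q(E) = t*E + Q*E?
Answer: 11364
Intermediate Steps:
Q = -6
t = 4 (t = 2**2 = 4)
q(E) = -2*E (q(E) = 4*E - 6*E = -2*E)
947*q(-6) = 947*(-2*(-6)) = 947*12 = 11364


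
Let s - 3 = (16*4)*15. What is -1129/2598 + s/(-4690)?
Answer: -1949221/3046155 ≈ -0.63990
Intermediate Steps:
s = 963 (s = 3 + (16*4)*15 = 3 + 64*15 = 3 + 960 = 963)
-1129/2598 + s/(-4690) = -1129/2598 + 963/(-4690) = -1129*1/2598 + 963*(-1/4690) = -1129/2598 - 963/4690 = -1949221/3046155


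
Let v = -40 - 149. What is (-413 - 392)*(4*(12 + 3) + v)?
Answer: 103845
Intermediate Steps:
v = -189
(-413 - 392)*(4*(12 + 3) + v) = (-413 - 392)*(4*(12 + 3) - 189) = -805*(4*15 - 189) = -805*(60 - 189) = -805*(-129) = 103845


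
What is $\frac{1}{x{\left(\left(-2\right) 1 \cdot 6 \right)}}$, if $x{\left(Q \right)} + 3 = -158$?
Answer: $- \frac{1}{161} \approx -0.0062112$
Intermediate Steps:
$x{\left(Q \right)} = -161$ ($x{\left(Q \right)} = -3 - 158 = -161$)
$\frac{1}{x{\left(\left(-2\right) 1 \cdot 6 \right)}} = \frac{1}{-161} = - \frac{1}{161}$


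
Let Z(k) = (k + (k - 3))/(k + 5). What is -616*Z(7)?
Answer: -1694/3 ≈ -564.67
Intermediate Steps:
Z(k) = (-3 + 2*k)/(5 + k) (Z(k) = (k + (-3 + k))/(5 + k) = (-3 + 2*k)/(5 + k))
-616*Z(7) = -616*(-3 + 2*7)/(5 + 7) = -616*(-3 + 14)/12 = -154*11/3 = -616*11/12 = -1694/3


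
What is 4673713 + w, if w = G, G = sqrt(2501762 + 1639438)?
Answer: 4673713 + 20*sqrt(10353) ≈ 4.6757e+6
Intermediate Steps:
G = 20*sqrt(10353) (G = sqrt(4141200) = 20*sqrt(10353) ≈ 2035.0)
w = 20*sqrt(10353) ≈ 2035.0
4673713 + w = 4673713 + 20*sqrt(10353)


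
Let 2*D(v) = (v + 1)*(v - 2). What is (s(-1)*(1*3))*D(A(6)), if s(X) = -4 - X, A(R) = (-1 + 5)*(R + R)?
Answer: -10143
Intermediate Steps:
A(R) = 8*R (A(R) = 4*(2*R) = 8*R)
D(v) = (1 + v)*(-2 + v)/2 (D(v) = ((v + 1)*(v - 2))/2 = ((1 + v)*(-2 + v))/2 = (1 + v)*(-2 + v)/2)
(s(-1)*(1*3))*D(A(6)) = ((-4 - 1*(-1))*(1*3))*(-1 + (8*6)**2/2 - 4*6) = ((-4 + 1)*3)*(-1 + (1/2)*48**2 - 1/2*48) = (-3*3)*(-1 + (1/2)*2304 - 24) = -9*(-1 + 1152 - 24) = -9*1127 = -10143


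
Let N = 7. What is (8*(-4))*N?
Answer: -224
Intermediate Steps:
(8*(-4))*N = (8*(-4))*7 = -32*7 = -224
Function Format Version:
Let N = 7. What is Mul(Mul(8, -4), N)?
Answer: -224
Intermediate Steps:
Mul(Mul(8, -4), N) = Mul(Mul(8, -4), 7) = Mul(-32, 7) = -224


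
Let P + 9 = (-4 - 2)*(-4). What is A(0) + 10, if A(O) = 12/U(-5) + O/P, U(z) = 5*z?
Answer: 238/25 ≈ 9.5200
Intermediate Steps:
P = 15 (P = -9 + (-4 - 2)*(-4) = -9 - 6*(-4) = -9 + 24 = 15)
A(O) = -12/25 + O/15 (A(O) = 12/((5*(-5))) + O/15 = 12/(-25) + O*(1/15) = 12*(-1/25) + O/15 = -12/25 + O/15)
A(0) + 10 = (-12/25 + (1/15)*0) + 10 = (-12/25 + 0) + 10 = -12/25 + 10 = 238/25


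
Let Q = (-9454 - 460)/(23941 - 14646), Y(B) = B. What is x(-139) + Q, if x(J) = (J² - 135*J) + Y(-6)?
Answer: 353943686/9295 ≈ 38079.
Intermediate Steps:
Q = -9914/9295 ≈ -1.0666
x(J) = -6 + J² - 135*J (x(J) = (J² - 135*J) - 6 = -6 + J² - 135*J)
x(-139) + Q = (-6 + (-139)² - 135*(-139)) - 9914/9295 = (-6 + 19321 + 18765) - 9914/9295 = 38080 - 9914/9295 = 353943686/9295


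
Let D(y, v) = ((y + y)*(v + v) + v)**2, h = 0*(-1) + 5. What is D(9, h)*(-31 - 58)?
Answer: -3046025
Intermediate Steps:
h = 5 (h = 0 + 5 = 5)
D(y, v) = (v + 4*v*y)**2 (D(y, v) = ((2*y)*(2*v) + v)**2 = (4*v*y + v)**2 = (v + 4*v*y)**2)
D(9, h)*(-31 - 58) = (5**2*(1 + 4*9)**2)*(-31 - 58) = (25*(1 + 36)**2)*(-89) = (25*37**2)*(-89) = (25*1369)*(-89) = 34225*(-89) = -3046025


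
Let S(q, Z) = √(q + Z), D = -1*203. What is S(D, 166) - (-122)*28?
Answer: 3416 + I*√37 ≈ 3416.0 + 6.0828*I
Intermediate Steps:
D = -203
S(q, Z) = √(Z + q)
S(D, 166) - (-122)*28 = √(166 - 203) - (-122)*28 = √(-37) - 1*(-3416) = I*√37 + 3416 = 3416 + I*√37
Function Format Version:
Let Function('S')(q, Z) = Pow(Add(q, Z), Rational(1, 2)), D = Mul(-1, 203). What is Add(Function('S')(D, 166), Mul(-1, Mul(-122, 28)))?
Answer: Add(3416, Mul(I, Pow(37, Rational(1, 2)))) ≈ Add(3416.0, Mul(6.0828, I))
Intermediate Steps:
D = -203
Function('S')(q, Z) = Pow(Add(Z, q), Rational(1, 2))
Add(Function('S')(D, 166), Mul(-1, Mul(-122, 28))) = Add(Pow(Add(166, -203), Rational(1, 2)), Mul(-1, Mul(-122, 28))) = Add(Pow(-37, Rational(1, 2)), Mul(-1, -3416)) = Add(Mul(I, Pow(37, Rational(1, 2))), 3416) = Add(3416, Mul(I, Pow(37, Rational(1, 2))))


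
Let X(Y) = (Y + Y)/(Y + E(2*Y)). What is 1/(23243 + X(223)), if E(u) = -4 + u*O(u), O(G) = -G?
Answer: 198697/4618313925 ≈ 4.3024e-5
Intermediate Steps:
E(u) = -4 - u² (E(u) = -4 + u*(-u) = -4 - u²)
X(Y) = 2*Y/(-4 + Y - 4*Y²) (X(Y) = (Y + Y)/(Y + (-4 - (2*Y)²)) = (2*Y)/(Y + (-4 - 4*Y²)) = (2*Y)/(-4 + Y - 4*Y²) = 2*Y/(-4 + Y - 4*Y²))
1/(23243 + X(223)) = 1/(23243 - 2*223/(4 - 1*223 + 4*223²)) = 1/(23243 - 2*223/(4 - 223 + 4*49729)) = 1/(23243 - 2*223/(4 - 223 + 198916)) = 1/(23243 - 2*223/198697) = 1/(23243 - 2*223*1/198697) = 1/(23243 - 446/198697) = 1/(4618313925/198697) = 198697/4618313925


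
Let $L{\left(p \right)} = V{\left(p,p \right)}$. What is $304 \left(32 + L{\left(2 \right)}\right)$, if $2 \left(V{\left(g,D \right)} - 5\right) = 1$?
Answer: $11400$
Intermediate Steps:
$V{\left(g,D \right)} = \frac{11}{2}$ ($V{\left(g,D \right)} = 5 + \frac{1}{2} \cdot 1 = 5 + \frac{1}{2} = \frac{11}{2}$)
$L{\left(p \right)} = \frac{11}{2}$
$304 \left(32 + L{\left(2 \right)}\right) = 304 \left(32 + \frac{11}{2}\right) = 304 \cdot \frac{75}{2} = 11400$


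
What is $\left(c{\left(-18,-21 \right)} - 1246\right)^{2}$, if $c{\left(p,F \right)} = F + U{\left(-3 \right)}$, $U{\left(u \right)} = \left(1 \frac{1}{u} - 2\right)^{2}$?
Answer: $\frac{128913316}{81} \approx 1.5915 \cdot 10^{6}$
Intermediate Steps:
$U{\left(u \right)} = \left(-2 + \frac{1}{u}\right)^{2}$ ($U{\left(u \right)} = \left(\frac{1}{u} - 2\right)^{2} = \left(-2 + \frac{1}{u}\right)^{2}$)
$c{\left(p,F \right)} = \frac{49}{9} + F$ ($c{\left(p,F \right)} = F + \frac{\left(-1 + 2 \left(-3\right)\right)^{2}}{9} = F + \frac{\left(-1 - 6\right)^{2}}{9} = F + \frac{\left(-7\right)^{2}}{9} = F + \frac{1}{9} \cdot 49 = F + \frac{49}{9} = \frac{49}{9} + F$)
$\left(c{\left(-18,-21 \right)} - 1246\right)^{2} = \left(\left(\frac{49}{9} - 21\right) - 1246\right)^{2} = \left(- \frac{140}{9} - 1246\right)^{2} = \left(- \frac{11354}{9}\right)^{2} = \frac{128913316}{81}$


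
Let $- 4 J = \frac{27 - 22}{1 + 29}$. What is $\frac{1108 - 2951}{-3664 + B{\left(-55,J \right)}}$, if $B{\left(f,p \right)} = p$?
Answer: $\frac{44232}{87937} \approx 0.503$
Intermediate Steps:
$J = - \frac{1}{24}$ ($J = - \frac{\left(27 - 22\right) \frac{1}{1 + 29}}{4} = - \frac{5 \cdot \frac{1}{30}}{4} = \left(- \frac{1}{4}\right) \frac{1}{6} = - \frac{1}{24} \approx -0.041667$)
$\frac{1108 - 2951}{-3664 + B{\left(-55,J \right)}} = \frac{1108 - 2951}{-3664 - \frac{1}{24}} = - \frac{1843}{- \frac{87937}{24}} = \left(-1843\right) \left(- \frac{24}{87937}\right) = \frac{44232}{87937}$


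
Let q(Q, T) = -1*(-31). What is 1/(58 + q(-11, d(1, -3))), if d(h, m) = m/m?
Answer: 1/89 ≈ 0.011236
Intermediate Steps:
d(h, m) = 1
q(Q, T) = 31
1/(58 + q(-11, d(1, -3))) = 1/(58 + 31) = 1/89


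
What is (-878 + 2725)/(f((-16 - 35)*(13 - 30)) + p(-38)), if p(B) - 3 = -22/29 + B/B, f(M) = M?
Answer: 53563/25237 ≈ 2.1224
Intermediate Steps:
p(B) = 94/29 (p(B) = 3 + (-22/29 + B/B) = 3 + (-22*1/29 + 1) = 3 + (-22/29 + 1) = 3 + 7/29 = 94/29)
(-878 + 2725)/(f((-16 - 35)*(13 - 30)) + p(-38)) = (-878 + 2725)/((-16 - 35)*(13 - 30) + 94/29) = 1847/(-51*(-17) + 94/29) = 1847/(867 + 94/29) = 1847/(25237/29) = 1847*(29/25237) = 53563/25237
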